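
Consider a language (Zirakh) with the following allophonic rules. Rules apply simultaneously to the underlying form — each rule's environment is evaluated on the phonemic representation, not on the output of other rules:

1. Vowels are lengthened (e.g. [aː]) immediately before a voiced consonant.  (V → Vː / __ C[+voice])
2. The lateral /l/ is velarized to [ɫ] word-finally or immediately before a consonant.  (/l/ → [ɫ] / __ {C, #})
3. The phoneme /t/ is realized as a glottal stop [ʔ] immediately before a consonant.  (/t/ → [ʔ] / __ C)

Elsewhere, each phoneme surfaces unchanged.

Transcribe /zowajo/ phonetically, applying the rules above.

[zoːwaːjo]

/o/ meets the environment for rule 1 (before a voiced consonant) → [oː].
Rule 1 applies to /a/ (between /w/ and /j/: before a voiced consonant) → [aː].
/o/ (word-final) is in the target of rule 1 but the environment (before a voiced consonant) is not met → [o].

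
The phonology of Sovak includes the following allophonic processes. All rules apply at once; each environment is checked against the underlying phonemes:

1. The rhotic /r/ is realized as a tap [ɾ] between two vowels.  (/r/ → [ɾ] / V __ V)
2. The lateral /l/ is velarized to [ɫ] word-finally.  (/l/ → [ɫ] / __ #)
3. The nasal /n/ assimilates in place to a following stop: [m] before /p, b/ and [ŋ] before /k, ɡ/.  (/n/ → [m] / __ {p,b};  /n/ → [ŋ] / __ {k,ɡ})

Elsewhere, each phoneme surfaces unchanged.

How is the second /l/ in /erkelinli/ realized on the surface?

[l]

/l/ (between /n/ and /i/): rule 2 targets it, but not word-finally → unchanged [l].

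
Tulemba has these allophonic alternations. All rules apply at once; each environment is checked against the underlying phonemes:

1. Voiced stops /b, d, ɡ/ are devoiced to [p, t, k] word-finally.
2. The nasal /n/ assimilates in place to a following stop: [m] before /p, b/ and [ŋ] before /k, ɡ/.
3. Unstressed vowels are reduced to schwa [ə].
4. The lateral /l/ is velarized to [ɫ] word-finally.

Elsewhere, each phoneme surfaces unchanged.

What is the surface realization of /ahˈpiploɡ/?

/a/ (word-initial) occurs in an unstressed syllable → [ə] by rule 3.
/h/ (between /a/ and /p/) is unaffected → [h].
/p/ stays [p].
/i/ (between /p/ and /p/): rule 3 targets it, but not in an unstressed syllable → unchanged [i].
/p/ (between /i/ and /l/): no rule targets it → [p].
/l/ (between /p/ and /o/) is in the target of rule 4 but the environment (word-finally) is not met → [l].
/o/ (between /l/ and /ɡ/): in an unstressed syllable, so rule 3 applies → [ə].
/ɡ/ — word-final, word-finally — surfaces as [k] (rule 1).

[əhˈpiplək]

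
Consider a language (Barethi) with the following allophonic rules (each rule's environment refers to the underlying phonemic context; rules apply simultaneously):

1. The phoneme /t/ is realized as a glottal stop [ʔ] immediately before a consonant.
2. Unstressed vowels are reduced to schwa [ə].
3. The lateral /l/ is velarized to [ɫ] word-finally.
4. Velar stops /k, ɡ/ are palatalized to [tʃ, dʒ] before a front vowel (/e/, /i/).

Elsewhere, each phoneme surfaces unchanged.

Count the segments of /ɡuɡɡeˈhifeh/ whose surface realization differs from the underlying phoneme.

Segments that undergo a rule: /u/ → [ə] (rule 2); /ɡ/ → [dʒ] (rule 4); /e/ → [ə] (rule 2); /e/ → [ə] (rule 2).
All other segments surface unchanged.

4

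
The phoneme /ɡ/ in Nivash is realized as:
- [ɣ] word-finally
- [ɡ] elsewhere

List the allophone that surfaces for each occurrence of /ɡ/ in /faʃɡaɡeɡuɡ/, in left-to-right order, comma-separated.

Occurrence 1 (position 4): no conditioning environment matches → elsewhere allophone [ɡ].
Occurrence 2 (position 6): no conditioning environment matches → elsewhere allophone [ɡ].
Occurrence 3 (position 8): no conditioning environment matches → elsewhere allophone [ɡ].
Occurrence 4 (position 10): word-finally → [ɣ].

[ɡ], [ɡ], [ɡ], [ɣ]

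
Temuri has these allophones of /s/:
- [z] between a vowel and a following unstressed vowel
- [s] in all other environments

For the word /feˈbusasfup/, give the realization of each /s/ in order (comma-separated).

Occurrence 1 (position 5): between a vowel and a following unstressed vowel → [z].
Occurrence 2 (position 7): no conditioning environment matches → elsewhere allophone [s].

[z], [s]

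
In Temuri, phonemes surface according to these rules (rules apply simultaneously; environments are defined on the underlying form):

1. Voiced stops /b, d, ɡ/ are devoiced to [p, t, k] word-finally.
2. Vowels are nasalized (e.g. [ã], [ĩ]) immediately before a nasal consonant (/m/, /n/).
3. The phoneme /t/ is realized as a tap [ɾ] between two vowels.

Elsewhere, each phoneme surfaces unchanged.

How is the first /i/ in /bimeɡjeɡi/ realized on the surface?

Rule 2 applies to /i/ (between /b/ and /m/: before a nasal consonant) → [ĩ].

[ĩ]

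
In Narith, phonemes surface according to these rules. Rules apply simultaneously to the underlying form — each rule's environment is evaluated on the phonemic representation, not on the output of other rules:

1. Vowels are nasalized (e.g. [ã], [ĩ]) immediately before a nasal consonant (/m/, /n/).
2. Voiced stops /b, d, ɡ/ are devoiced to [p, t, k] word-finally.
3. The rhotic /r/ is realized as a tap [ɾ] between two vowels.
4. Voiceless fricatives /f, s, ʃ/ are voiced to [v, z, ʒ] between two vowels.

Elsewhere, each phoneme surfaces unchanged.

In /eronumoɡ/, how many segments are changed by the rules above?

4

Segments that undergo a rule: /r/ → [ɾ] (rule 3); /o/ → [õ] (rule 1); /u/ → [ũ] (rule 1); /ɡ/ → [k] (rule 2).
All other segments surface unchanged.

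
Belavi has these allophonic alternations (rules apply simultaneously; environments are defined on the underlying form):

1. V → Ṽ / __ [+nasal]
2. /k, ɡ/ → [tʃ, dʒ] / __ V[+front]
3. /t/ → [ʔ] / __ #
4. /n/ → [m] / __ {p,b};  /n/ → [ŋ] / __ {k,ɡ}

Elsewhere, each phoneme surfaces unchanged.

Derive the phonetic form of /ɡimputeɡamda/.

[dʒĩmputeɡãmda]

/ɡ/ — word-initial, before a front vowel — surfaces as [dʒ] (rule 2).
/i/ meets the environment for rule 1 (before a nasal consonant) → [ĩ].
/u/ — between /p/ and /t/; rule 1 does not apply here → [u].
/t/ (between /u/ and /e/) is in the target of rule 3 but the environment (word-finally) is not met → [t].
/e/ (between /t/ and /ɡ/): rule 1 targets it, but not before a nasal consonant → unchanged [e].
/ɡ/ (between /e/ and /a/): rule 2 targets it, but not before a front vowel → unchanged [ɡ].
/a/ meets the environment for rule 1 (before a nasal consonant) → [ã].
/a/ (word-final): rule 1 targets it, but not before a nasal consonant → unchanged [a].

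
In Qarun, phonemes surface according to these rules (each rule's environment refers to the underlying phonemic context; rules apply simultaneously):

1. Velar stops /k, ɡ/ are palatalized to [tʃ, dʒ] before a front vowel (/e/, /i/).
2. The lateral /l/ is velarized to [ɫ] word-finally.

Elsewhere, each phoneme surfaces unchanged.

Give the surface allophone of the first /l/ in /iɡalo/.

[l]

/l/ (between /a/ and /o/) is in the target of rule 2 but the environment (word-finally) is not met → [l].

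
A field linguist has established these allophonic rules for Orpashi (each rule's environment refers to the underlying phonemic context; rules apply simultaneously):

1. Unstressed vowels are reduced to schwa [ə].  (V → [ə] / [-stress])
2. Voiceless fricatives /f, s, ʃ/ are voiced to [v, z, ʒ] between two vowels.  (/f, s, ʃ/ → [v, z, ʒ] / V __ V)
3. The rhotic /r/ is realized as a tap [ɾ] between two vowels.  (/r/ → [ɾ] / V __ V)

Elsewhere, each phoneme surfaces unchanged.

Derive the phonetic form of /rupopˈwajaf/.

/r/ — word-initial; rule 3 does not apply here → [r].
/u/ (between /r/ and /p/) occurs in an unstressed syllable → [ə] by rule 1.
/p/ (between /u/ and /o/): no rule targets it → [p].
/o/ (between /p/ and /p/) occurs in an unstressed syllable → [ə] by rule 1.
/p/ stays [p].
/w/ (between /p/ and /a/) is unaffected → [w].
/a/ — between /w/ and /j/; rule 1 does not apply here → [a].
/j/ (between /a/ and /a/): no rule targets it → [j].
Rule 1 applies to /a/ (between /j/ and /f/: in an unstressed syllable) → [ə].
/f/ (word-final): rule 2 targets it, but not between two vowels → unchanged [f].

[rəpəpˈwajəf]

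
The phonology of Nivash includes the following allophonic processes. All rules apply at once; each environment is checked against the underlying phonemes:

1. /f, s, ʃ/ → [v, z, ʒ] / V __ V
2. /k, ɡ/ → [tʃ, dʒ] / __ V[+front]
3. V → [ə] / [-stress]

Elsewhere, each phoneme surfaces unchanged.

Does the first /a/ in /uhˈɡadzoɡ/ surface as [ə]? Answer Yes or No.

/a/ (between /ɡ/ and /d/): rule 3 targets it, but not in an unstressed syllable → unchanged [a].
The actual realization is [a], not [ə].

No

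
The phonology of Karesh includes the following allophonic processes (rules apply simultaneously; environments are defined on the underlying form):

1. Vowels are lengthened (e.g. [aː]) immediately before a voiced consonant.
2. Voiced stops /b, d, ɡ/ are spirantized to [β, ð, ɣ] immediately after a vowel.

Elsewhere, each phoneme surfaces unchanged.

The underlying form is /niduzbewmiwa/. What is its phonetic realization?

/n/ (word-initial): no rule targets it → [n].
Rule 1 applies to /i/ (between /n/ and /d/: before a voiced consonant) → [iː].
/d/ meets the environment for rule 2 (immediately after a vowel) → [ð].
/u/ meets the environment for rule 1 (before a voiced consonant) → [uː].
/z/ (between /u/ and /b/) is unaffected → [z].
/b/ (between /z/ and /e/) is in the target of rule 2 but the environment (immediately after a vowel) is not met → [b].
/e/ (between /b/ and /w/): before a voiced consonant, so rule 1 applies → [eː].
/w/ (between /e/ and /m/): no rule targets it → [w].
/m/ stays [m].
/i/ meets the environment for rule 1 (before a voiced consonant) → [iː].
/w/ stays [w].
/a/ — word-final; rule 1 does not apply here → [a].

[niːðuːzbeːwmiːwa]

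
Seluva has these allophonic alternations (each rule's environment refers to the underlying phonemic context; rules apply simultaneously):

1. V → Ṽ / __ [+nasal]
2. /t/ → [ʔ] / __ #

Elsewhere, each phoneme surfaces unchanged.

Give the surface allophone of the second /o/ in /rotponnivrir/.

/o/ (between /p/ and /n/) occurs before a nasal consonant → [õ] by rule 1.

[õ]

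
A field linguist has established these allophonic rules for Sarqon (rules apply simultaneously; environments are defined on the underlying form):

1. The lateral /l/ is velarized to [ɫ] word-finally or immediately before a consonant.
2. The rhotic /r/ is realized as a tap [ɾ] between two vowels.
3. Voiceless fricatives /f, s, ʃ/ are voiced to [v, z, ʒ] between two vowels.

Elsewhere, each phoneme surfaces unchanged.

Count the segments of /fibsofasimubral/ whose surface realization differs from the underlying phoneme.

3

Segments that undergo a rule: /f/ → [v] (rule 3); /s/ → [z] (rule 3); /l/ → [ɫ] (rule 1).
All other segments surface unchanged.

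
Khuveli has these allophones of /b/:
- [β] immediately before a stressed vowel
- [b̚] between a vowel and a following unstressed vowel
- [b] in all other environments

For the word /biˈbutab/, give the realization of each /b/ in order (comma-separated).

[b], [β], [b]

Occurrence 1 (position 1): no conditioning environment matches → elsewhere allophone [b].
Occurrence 2 (position 3): immediately before a stressed vowel → [β].
Occurrence 3 (position 7): no conditioning environment matches → elsewhere allophone [b].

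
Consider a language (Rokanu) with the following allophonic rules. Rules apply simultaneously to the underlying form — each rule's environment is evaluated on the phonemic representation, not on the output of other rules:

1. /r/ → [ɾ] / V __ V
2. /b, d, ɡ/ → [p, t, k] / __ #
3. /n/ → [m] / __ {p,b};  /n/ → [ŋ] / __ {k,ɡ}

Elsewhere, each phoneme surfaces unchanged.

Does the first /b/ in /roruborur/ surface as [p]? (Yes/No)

/b/ (between /u/ and /o/) fails the environment for rule 2, so it stays [b].
The actual realization is [b], not [p].

No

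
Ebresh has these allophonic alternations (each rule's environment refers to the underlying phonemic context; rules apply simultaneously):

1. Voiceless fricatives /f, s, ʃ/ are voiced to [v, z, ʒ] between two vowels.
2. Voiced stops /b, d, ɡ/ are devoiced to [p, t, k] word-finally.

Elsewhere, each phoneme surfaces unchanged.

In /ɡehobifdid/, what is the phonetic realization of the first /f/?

[f]

/f/ (between /i/ and /d/) fails the environment for rule 1, so it stays [f].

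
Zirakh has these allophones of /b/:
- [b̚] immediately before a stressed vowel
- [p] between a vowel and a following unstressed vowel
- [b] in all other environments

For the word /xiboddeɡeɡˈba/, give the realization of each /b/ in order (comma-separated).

[p], [b̚]

Occurrence 1 (position 3): between a vowel and a following unstressed vowel → [p].
Occurrence 2 (position 11): immediately before a stressed vowel → [b̚].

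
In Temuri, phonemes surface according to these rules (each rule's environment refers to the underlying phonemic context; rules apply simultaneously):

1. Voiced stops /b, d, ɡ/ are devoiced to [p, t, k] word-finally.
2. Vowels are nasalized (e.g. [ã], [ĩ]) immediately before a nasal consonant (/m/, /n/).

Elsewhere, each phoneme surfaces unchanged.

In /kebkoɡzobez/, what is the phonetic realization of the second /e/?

[e]

/e/ (between /b/ and /z/) fails the environment for rule 2, so it stays [e].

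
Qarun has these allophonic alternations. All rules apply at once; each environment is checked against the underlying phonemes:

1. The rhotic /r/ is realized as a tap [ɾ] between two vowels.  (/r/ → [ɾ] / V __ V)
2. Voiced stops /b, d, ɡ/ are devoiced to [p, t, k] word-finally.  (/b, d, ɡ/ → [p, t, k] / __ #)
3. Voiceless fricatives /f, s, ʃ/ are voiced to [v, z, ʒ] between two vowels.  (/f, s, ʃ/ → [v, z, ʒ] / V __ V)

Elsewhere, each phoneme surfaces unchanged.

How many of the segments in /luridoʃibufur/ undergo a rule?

3

Segments that undergo a rule: /r/ → [ɾ] (rule 1); /ʃ/ → [ʒ] (rule 3); /f/ → [v] (rule 3).
All other segments surface unchanged.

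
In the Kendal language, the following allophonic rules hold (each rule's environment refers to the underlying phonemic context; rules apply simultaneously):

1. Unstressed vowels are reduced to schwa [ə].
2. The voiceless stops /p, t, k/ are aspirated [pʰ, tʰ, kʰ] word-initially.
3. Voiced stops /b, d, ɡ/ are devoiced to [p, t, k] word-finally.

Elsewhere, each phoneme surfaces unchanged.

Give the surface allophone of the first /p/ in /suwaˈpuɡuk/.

/p/ (between /a/ and /u/) is in the target of rule 2 but the environment (word-initially) is not met → [p].

[p]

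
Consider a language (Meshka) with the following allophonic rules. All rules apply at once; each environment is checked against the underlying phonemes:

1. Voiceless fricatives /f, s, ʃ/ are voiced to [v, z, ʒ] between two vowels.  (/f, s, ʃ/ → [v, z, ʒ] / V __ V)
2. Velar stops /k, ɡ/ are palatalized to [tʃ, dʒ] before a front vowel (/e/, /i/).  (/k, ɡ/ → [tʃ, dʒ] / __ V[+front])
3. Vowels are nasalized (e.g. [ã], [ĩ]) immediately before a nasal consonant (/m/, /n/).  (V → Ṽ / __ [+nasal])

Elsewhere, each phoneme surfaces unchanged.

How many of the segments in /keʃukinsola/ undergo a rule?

4

Segments that undergo a rule: /k/ → [tʃ] (rule 2); /ʃ/ → [ʒ] (rule 1); /k/ → [tʃ] (rule 2); /i/ → [ĩ] (rule 3).
All other segments surface unchanged.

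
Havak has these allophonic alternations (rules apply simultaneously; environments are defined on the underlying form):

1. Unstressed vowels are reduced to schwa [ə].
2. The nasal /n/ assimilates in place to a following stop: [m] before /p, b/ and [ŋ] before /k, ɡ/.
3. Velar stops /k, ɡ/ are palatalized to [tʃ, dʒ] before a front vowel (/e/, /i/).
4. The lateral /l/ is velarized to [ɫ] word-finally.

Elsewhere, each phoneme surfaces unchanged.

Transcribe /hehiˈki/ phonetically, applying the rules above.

/h/ (word-initial): no rule targets it → [h].
/e/ (between /h/ and /h/) occurs in an unstressed syllable → [ə] by rule 1.
/h/ (between /e/ and /i/) is unaffected → [h].
Rule 1 applies to /i/ (between /h/ and /k/: in an unstressed syllable) → [ə].
/k/ — between /i/ and /i/, before a front vowel — surfaces as [tʃ] (rule 3).
/i/ (word-final): rule 1 targets it, but not in an unstressed syllable → unchanged [i].

[həhəˈtʃi]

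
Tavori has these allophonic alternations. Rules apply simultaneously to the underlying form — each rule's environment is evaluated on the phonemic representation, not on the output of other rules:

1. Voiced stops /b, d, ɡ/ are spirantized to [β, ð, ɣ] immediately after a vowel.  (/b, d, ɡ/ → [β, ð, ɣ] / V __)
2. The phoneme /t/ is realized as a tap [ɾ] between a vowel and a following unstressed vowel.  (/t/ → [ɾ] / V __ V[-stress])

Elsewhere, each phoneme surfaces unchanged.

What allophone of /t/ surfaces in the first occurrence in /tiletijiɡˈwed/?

/t/ (word-initial) is in the target of rule 2 but the environment (between a vowel and a following unstressed vowel) is not met → [t].

[t]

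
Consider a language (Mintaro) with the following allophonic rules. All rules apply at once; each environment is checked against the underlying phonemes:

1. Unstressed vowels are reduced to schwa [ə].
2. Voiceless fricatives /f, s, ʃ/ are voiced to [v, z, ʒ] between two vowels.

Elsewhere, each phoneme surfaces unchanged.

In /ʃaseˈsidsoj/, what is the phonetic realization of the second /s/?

[z]

/s/ (between /e/ and /i/): between two vowels, so rule 2 applies → [z].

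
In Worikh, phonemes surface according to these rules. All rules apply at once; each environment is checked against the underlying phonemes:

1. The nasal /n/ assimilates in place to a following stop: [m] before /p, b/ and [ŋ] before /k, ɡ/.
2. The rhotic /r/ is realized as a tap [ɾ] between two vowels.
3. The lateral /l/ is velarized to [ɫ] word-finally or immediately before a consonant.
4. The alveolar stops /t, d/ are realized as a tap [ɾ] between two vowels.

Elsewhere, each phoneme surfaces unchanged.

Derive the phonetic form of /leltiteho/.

/l/ (word-initial) is in the target of rule 3 but the environment (word-finally or immediately before a consonant) is not met → [l].
/l/ — between /e/ and /t/, word-finally or immediately before a consonant — surfaces as [ɫ] (rule 3).
/t/ (between /l/ and /i/) is in the target of rule 4 but the environment (between two vowels) is not met → [t].
/t/ (between /i/ and /e/): between two vowels, so rule 4 applies → [ɾ].

[leɫtiɾeho]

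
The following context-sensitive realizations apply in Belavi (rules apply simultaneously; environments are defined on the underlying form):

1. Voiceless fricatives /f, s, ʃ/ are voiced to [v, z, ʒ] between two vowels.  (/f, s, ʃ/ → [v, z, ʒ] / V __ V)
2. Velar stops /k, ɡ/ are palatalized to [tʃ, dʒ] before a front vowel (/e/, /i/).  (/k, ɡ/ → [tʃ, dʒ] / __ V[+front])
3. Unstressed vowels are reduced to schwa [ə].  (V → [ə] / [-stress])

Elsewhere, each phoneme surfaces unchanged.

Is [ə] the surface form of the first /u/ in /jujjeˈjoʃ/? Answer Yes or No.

Yes

/u/ (between /j/ and /j/) occurs in an unstressed syllable → [ə] by rule 3.
The actual realization is [ə], which matches [ə].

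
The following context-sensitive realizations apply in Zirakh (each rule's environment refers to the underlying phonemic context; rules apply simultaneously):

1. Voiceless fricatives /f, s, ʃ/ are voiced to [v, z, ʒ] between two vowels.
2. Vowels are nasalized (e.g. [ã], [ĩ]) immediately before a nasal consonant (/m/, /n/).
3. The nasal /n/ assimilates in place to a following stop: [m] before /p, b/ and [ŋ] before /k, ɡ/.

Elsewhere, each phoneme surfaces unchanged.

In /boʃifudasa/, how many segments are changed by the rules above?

3

Segments that undergo a rule: /ʃ/ → [ʒ] (rule 1); /f/ → [v] (rule 1); /s/ → [z] (rule 1).
All other segments surface unchanged.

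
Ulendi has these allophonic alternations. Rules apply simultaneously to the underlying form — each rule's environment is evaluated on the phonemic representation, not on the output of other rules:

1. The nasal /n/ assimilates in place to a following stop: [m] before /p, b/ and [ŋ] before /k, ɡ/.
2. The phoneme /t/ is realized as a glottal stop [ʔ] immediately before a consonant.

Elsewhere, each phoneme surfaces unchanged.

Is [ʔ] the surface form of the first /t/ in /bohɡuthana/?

Yes

/t/ (between /u/ and /h/) occurs immediately before a consonant → [ʔ] by rule 2.
The actual realization is [ʔ], which matches [ʔ].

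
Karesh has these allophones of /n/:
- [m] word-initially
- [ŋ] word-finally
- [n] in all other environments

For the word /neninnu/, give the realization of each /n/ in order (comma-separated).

Occurrence 1 (position 1): word-initially → [m].
Occurrence 2 (position 3): no conditioning environment matches → elsewhere allophone [n].
Occurrence 3 (position 5): no conditioning environment matches → elsewhere allophone [n].
Occurrence 4 (position 6): no conditioning environment matches → elsewhere allophone [n].

[m], [n], [n], [n]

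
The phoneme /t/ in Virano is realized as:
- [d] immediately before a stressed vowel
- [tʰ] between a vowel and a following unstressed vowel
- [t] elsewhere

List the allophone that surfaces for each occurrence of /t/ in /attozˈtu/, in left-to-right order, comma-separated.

Occurrence 1 (position 2): no conditioning environment matches → elsewhere allophone [t].
Occurrence 2 (position 3): no conditioning environment matches → elsewhere allophone [t].
Occurrence 3 (position 6): immediately before a stressed vowel → [d].

[t], [t], [d]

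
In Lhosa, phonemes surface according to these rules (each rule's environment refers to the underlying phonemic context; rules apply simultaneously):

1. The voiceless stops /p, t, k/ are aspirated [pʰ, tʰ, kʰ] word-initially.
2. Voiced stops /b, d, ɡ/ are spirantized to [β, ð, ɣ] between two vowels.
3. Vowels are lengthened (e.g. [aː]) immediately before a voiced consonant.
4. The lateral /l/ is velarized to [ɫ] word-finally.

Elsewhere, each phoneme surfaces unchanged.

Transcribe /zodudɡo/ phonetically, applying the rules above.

[zoːðuːdɡo]

/o/ meets the environment for rule 3 (before a voiced consonant) → [oː].
/d/ (between /o/ and /u/): between two vowels, so rule 2 applies → [ð].
/u/ meets the environment for rule 3 (before a voiced consonant) → [uː].
/d/ (between /u/ and /ɡ/) is in the target of rule 2 but the environment (between two vowels) is not met → [d].
/ɡ/ — between /d/ and /o/; rule 2 does not apply here → [ɡ].
/o/ (word-final) fails the environment for rule 3, so it stays [o].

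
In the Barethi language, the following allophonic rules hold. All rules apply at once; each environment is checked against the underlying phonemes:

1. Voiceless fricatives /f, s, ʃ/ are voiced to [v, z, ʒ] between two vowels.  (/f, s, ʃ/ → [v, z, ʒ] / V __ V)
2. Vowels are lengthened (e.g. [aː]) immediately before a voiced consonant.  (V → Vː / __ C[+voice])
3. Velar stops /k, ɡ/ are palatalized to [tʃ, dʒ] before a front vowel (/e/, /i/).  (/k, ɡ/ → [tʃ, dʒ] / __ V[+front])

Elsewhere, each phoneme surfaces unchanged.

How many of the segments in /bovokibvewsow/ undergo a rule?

Segments that undergo a rule: /o/ → [oː] (rule 2); /k/ → [tʃ] (rule 3); /i/ → [iː] (rule 2); /e/ → [eː] (rule 2); /o/ → [oː] (rule 2).
All other segments surface unchanged.

5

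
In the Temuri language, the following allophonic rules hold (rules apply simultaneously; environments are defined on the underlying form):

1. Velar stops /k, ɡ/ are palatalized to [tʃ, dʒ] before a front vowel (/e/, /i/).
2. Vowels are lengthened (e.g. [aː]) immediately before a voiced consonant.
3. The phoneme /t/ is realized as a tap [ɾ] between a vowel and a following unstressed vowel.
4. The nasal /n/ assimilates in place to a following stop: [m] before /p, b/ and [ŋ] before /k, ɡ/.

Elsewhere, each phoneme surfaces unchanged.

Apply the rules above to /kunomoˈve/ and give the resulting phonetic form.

[kuːnoːmoːˈve]

/k/ (word-initial) is in the target of rule 1 but the environment (before a front vowel) is not met → [k].
/u/ meets the environment for rule 2 (before a voiced consonant) → [uː].
/n/ — between /u/ and /o/; rule 4 does not apply here → [n].
Rule 2 applies to /o/ (between /n/ and /m/: before a voiced consonant) → [oː].
Rule 2 applies to /o/ (between /m/ and /v/: before a voiced consonant) → [oː].
/e/ (word-final): rule 2 targets it, but not before a voiced consonant → unchanged [e].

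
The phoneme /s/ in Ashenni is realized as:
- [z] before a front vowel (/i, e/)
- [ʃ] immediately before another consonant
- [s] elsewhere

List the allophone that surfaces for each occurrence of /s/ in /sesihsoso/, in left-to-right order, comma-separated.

[z], [z], [s], [s]

Occurrence 1 (position 1): before a front vowel (/i, e/) → [z].
Occurrence 2 (position 3): before a front vowel (/i, e/) → [z].
Occurrence 3 (position 6): no conditioning environment matches → elsewhere allophone [s].
Occurrence 4 (position 8): no conditioning environment matches → elsewhere allophone [s].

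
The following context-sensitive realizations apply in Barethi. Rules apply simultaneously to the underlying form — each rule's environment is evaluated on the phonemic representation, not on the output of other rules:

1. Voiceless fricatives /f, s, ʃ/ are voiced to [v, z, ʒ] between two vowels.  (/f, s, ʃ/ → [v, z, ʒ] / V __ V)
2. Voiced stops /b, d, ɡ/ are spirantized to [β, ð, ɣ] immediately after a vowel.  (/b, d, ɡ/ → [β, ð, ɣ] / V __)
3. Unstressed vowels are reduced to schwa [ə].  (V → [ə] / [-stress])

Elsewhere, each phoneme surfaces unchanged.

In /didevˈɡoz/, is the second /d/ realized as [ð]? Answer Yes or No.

/d/ (between /i/ and /e/): immediately after a vowel, so rule 2 applies → [ð].
The actual realization is [ð], which matches [ð].

Yes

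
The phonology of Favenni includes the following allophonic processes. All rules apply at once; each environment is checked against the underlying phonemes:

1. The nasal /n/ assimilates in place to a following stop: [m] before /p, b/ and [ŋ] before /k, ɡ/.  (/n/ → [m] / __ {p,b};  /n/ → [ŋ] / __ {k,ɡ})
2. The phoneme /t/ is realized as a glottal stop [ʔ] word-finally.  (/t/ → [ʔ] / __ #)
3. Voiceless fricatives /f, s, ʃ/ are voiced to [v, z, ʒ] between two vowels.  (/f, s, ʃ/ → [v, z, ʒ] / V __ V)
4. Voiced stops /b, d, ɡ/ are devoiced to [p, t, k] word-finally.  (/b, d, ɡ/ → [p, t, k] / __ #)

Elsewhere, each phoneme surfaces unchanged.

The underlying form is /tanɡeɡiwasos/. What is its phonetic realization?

[taŋɡeɡiwazos]

/t/ (word-initial) is in the target of rule 2 but the environment (word-finally) is not met → [t].
/n/ meets the environment for rule 1 (before a labial or velar stop) → [ŋ].
/ɡ/ (between /n/ and /e/) fails the environment for rule 4, so it stays [ɡ].
/ɡ/ (between /e/ and /i/) fails the environment for rule 4, so it stays [ɡ].
/s/ (between /a/ and /o/) occurs between two vowels → [z] by rule 3.
/s/ — word-final; rule 3 does not apply here → [s].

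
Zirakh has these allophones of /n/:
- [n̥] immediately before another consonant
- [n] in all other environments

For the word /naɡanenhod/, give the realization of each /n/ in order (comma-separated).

Occurrence 1 (position 1): no conditioning environment matches → elsewhere allophone [n].
Occurrence 2 (position 5): no conditioning environment matches → elsewhere allophone [n].
Occurrence 3 (position 7): immediately before another consonant → [n̥].

[n], [n], [n̥]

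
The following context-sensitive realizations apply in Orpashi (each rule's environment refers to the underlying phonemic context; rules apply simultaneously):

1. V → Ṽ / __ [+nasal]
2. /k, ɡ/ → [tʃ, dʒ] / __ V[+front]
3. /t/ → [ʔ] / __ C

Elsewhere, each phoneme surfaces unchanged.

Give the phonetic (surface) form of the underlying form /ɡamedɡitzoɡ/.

[ɡãmeddʒiʔzoɡ]

/ɡ/ — word-initial; rule 2 does not apply here → [ɡ].
/a/ (between /ɡ/ and /m/) occurs before a nasal consonant → [ã] by rule 1.
/m/ (between /a/ and /e/): no rule targets it → [m].
/e/ — between /m/ and /d/; rule 1 does not apply here → [e].
/d/ (between /e/ and /ɡ/): no rule targets it → [d].
Rule 2 applies to /ɡ/ (between /d/ and /i/: before a front vowel) → [dʒ].
/i/ (between /ɡ/ and /t/) is in the target of rule 1 but the environment (before a nasal consonant) is not met → [i].
Rule 3 applies to /t/ (between /i/ and /z/: immediately before a consonant) → [ʔ].
/z/ (between /t/ and /o/) is unaffected → [z].
/o/ (between /z/ and /ɡ/): rule 1 targets it, but not before a nasal consonant → unchanged [o].
/ɡ/ (word-final) is in the target of rule 2 but the environment (before a front vowel) is not met → [ɡ].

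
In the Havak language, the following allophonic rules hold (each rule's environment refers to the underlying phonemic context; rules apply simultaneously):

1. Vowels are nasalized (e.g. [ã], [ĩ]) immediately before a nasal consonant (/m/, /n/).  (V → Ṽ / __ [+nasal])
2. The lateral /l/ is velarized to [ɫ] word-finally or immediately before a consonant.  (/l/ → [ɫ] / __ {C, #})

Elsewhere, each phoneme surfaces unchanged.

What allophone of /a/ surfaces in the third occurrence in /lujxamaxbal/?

[a]

/a/ (between /b/ and /l/): rule 1 targets it, but not before a nasal consonant → unchanged [a].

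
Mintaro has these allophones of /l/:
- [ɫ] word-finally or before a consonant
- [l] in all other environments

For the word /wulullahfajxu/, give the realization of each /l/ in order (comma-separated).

[l], [ɫ], [l]

Occurrence 1 (position 3): no conditioning environment matches → elsewhere allophone [l].
Occurrence 2 (position 5): word-finally or before a consonant → [ɫ].
Occurrence 3 (position 6): no conditioning environment matches → elsewhere allophone [l].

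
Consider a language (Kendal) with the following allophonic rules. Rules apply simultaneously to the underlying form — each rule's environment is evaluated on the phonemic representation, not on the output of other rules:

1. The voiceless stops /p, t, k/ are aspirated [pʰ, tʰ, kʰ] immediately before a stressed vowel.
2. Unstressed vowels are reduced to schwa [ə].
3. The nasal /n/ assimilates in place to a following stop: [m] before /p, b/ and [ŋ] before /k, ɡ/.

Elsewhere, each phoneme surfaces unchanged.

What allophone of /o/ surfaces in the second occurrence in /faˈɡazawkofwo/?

/o/ — word-final, in an unstressed syllable — surfaces as [ə] (rule 2).

[ə]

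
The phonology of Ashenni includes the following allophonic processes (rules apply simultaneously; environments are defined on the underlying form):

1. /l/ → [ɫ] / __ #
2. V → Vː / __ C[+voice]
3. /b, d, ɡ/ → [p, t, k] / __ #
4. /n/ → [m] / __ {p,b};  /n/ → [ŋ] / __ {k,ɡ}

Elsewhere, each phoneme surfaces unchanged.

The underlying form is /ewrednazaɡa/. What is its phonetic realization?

[eːwreːdnaːzaːɡa]

/e/ (word-initial): before a voiced consonant, so rule 2 applies → [eː].
/w/ (between /e/ and /r/) is unaffected → [w].
/r/ stays [r].
/e/ (between /r/ and /d/) occurs before a voiced consonant → [eː] by rule 2.
/d/ (between /e/ and /n/): rule 3 targets it, but not word-finally → unchanged [d].
/n/ (between /d/ and /a/) is in the target of rule 4 but the environment (before a labial or velar stop) is not met → [n].
/a/ (between /n/ and /z/) occurs before a voiced consonant → [aː] by rule 2.
/z/ (between /a/ and /a/) is unaffected → [z].
Rule 2 applies to /a/ (between /z/ and /ɡ/: before a voiced consonant) → [aː].
/ɡ/ (between /a/ and /a/): rule 3 targets it, but not word-finally → unchanged [ɡ].
/a/ — word-final; rule 2 does not apply here → [a].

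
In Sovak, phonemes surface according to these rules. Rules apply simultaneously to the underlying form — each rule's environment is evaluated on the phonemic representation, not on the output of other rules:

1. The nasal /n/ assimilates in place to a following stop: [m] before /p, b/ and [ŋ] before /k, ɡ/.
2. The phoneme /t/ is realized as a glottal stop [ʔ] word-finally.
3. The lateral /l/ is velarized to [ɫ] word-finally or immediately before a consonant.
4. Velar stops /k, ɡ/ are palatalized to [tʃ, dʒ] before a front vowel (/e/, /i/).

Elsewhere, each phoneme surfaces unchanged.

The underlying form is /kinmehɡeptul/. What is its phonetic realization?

[tʃinmehdʒeptuɫ]

/k/ (word-initial): before a front vowel, so rule 4 applies → [tʃ].
/i/ stays [i].
/n/ (between /i/ and /m/) is in the target of rule 1 but the environment (before a labial or velar stop) is not met → [n].
/m/ (between /n/ and /e/): no rule targets it → [m].
/e/ stays [e].
/h/ (between /e/ and /ɡ/): no rule targets it → [h].
/ɡ/ (between /h/ and /e/) occurs before a front vowel → [dʒ] by rule 4.
/e/ stays [e].
/p/ — not in any rule's target class → [p].
/t/ (between /p/ and /u/) fails the environment for rule 2, so it stays [t].
/u/ — not in any rule's target class → [u].
Rule 3 applies to /l/ (word-final: word-finally or immediately before a consonant) → [ɫ].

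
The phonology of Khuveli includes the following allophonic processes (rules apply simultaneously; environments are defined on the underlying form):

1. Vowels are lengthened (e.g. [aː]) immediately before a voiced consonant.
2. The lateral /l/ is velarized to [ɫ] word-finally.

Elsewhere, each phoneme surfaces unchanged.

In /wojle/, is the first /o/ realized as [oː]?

/o/ meets the environment for rule 1 (before a voiced consonant) → [oː].
The actual realization is [oː], which matches [oː].

Yes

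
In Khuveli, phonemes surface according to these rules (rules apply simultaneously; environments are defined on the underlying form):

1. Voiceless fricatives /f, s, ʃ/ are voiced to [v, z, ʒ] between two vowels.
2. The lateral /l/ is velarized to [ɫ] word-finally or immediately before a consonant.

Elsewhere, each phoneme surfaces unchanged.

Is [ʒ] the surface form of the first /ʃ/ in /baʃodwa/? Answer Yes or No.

/ʃ/ — between /a/ and /o/, between two vowels — surfaces as [ʒ] (rule 1).
The actual realization is [ʒ], which matches [ʒ].

Yes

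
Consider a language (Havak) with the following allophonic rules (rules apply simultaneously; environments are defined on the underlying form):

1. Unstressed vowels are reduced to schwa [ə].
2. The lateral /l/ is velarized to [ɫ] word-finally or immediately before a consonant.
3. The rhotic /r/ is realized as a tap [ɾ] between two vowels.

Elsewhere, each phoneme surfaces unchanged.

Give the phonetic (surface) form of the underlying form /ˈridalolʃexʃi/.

[ˈridələɫʃəxʃə]

/r/ (word-initial) is in the target of rule 3 but the environment (between two vowels) is not met → [r].
/i/ — between /r/ and /d/; rule 1 does not apply here → [i].
/d/ — not in any rule's target class → [d].
/a/ — between /d/ and /l/, in an unstressed syllable — surfaces as [ə] (rule 1).
/l/ — between /a/ and /o/; rule 2 does not apply here → [l].
/o/ meets the environment for rule 1 (in an unstressed syllable) → [ə].
/l/ meets the environment for rule 2 (word-finally or immediately before a consonant) → [ɫ].
/ʃ/ (between /l/ and /e/) is unaffected → [ʃ].
/e/ (between /ʃ/ and /x/) occurs in an unstressed syllable → [ə] by rule 1.
/x/ stays [x].
/ʃ/ (between /x/ and /i/) is unaffected → [ʃ].
/i/ — word-final, in an unstressed syllable — surfaces as [ə] (rule 1).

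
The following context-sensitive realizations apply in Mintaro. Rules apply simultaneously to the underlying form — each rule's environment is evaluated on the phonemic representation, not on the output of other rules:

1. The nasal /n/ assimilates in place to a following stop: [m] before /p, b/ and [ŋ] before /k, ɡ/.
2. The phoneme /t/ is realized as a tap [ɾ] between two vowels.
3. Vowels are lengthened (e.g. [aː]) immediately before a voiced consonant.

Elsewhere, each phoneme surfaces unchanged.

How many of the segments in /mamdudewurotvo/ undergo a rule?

Segments that undergo a rule: /a/ → [aː] (rule 3); /u/ → [uː] (rule 3); /e/ → [eː] (rule 3); /u/ → [uː] (rule 3).
All other segments surface unchanged.

4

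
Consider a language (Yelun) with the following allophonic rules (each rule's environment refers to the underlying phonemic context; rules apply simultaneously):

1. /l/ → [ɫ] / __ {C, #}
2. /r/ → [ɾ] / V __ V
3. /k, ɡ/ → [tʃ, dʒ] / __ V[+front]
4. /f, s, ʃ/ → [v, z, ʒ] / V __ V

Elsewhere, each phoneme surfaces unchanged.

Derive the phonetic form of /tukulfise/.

[tukuɫfize]

/k/ (between /u/ and /u/): rule 3 targets it, but not before a front vowel → unchanged [k].
Rule 1 applies to /l/ (between /u/ and /f/: word-finally or immediately before a consonant) → [ɫ].
/f/ (between /l/ and /i/) fails the environment for rule 4, so it stays [f].
/s/ (between /i/ and /e/): between two vowels, so rule 4 applies → [z].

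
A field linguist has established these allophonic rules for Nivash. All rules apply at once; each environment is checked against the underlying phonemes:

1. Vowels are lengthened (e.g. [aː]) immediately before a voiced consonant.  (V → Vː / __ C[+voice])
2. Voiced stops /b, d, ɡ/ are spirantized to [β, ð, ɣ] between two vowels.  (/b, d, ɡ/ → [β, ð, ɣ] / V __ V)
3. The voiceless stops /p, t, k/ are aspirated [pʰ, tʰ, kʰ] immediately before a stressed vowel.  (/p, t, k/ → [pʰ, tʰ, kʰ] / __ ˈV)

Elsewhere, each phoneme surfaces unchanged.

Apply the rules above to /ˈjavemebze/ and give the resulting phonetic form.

/j/ stays [j].
/a/ meets the environment for rule 1 (before a voiced consonant) → [aː].
/v/ stays [v].
/e/ (between /v/ and /m/) occurs before a voiced consonant → [eː] by rule 1.
/m/ (between /e/ and /e/): no rule targets it → [m].
/e/ (between /m/ and /b/): before a voiced consonant, so rule 1 applies → [eː].
/b/ (between /e/ and /z/): rule 2 targets it, but not between two vowels → unchanged [b].
/z/ — not in any rule's target class → [z].
/e/ (word-final): rule 1 targets it, but not before a voiced consonant → unchanged [e].

[ˈjaːveːmeːbze]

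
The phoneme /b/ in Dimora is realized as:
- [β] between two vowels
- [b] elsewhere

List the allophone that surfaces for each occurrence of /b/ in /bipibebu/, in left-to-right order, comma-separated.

Occurrence 1 (position 1): no conditioning environment matches → elsewhere allophone [b].
Occurrence 2 (position 5): between two vowels → [β].
Occurrence 3 (position 7): between two vowels → [β].

[b], [β], [β]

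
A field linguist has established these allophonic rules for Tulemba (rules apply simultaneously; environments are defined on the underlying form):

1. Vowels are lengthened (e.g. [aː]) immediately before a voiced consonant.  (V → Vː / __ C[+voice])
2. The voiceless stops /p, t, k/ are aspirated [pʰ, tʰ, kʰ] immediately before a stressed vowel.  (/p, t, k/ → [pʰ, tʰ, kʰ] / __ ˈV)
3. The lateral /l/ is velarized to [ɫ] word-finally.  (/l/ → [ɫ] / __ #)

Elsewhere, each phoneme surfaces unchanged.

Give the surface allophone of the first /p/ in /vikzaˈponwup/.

[pʰ]

/p/ (between /a/ and /o/): immediately before a stressed vowel, so rule 2 applies → [pʰ].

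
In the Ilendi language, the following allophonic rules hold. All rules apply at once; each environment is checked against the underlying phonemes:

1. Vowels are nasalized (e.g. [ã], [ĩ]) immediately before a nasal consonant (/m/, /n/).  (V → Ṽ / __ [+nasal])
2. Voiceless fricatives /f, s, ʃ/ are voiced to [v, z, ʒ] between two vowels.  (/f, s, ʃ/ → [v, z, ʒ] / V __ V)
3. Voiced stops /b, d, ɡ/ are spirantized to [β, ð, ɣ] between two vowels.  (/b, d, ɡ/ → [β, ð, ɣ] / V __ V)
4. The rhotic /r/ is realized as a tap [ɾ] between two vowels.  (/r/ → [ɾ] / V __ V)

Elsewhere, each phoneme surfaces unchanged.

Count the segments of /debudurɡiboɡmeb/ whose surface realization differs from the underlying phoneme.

Segments that undergo a rule: /b/ → [β] (rule 3); /d/ → [ð] (rule 3); /b/ → [β] (rule 3).
All other segments surface unchanged.

3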